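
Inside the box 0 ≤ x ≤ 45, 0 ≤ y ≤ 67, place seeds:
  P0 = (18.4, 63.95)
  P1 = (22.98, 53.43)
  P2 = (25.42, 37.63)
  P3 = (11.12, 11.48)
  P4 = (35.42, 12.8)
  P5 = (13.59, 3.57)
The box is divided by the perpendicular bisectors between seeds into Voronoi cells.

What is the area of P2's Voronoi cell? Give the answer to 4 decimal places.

1. box [0,45]×[0,67]: [(0, 0) (45, 0) (45, 67) (0, 67)]
2. ⊥bis P2·P0 via (21.91,50.79): [(0, 44.9462) (0, 0) (45, 0) (45, 56.9485)]  |A|=2292.6313
3. ⊥bis P2·P1 via (24.2,45.53): [(0, 41.7928) (0, 0) (45, 0) (45, 48.7422)]  |A|=2037.0361
4. ⊥bis P2·P3 via (18.27,24.555): [(0, 41.7928) (0, 34.5459) (45, 9.9378) (45, 48.7422)]  |A|=1036.153
5. ⊥bis P2·P4 via (30.42,25.215): [(0, 41.7928) (0, 34.5459) (22.728, 22.1171) (45, 31.0869) (45, 48.7422)]  |A|=800.637
6. ⊥bis P2·P5 via (19.505,20.6): [(0, 41.7928) (0, 34.5459) (22.728, 22.1171) (45, 31.0869) (45, 48.7422)]  |A|=800.637
7. canonical 5-gon: [(0, 41.7928) (0, 34.5459) (22.728, 22.1171) (45, 31.0869) (45, 48.7422)]
8. shoelace: 800.637

Area of P2's cell: 800.6370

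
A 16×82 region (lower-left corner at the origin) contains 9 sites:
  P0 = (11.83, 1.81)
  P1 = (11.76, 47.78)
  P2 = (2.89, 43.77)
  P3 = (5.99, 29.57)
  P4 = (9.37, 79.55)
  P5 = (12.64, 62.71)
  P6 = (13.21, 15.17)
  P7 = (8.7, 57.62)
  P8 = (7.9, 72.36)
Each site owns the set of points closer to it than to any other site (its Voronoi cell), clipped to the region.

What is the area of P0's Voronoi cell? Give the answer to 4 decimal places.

1. box [0,16]×[0,82]: [(0, 0) (16, 0) (16, 82) (0, 82)]
2. ⊥bis P0·P1 via (11.795,24.795): [(0, 24.777) (0, 0) (16, 0) (16, 24.8014)]  |A|=396.6275
3. ⊥bis P0·P2 via (7.36,22.79): [(0, 21.2219) (0, 0) (16, 0) (16, 24.6308)]  |A|=366.8217
4. ⊥bis P0·P3 via (8.91,15.69): [(0, 13.8156) (0, 0) (16, 0) (16, 17.1816)]  |A|=247.9769
5. ⊥bis P0·P4 via (10.6,40.68): [(0, 13.8156) (0, 0) (16, 0) (16, 17.1816)]  |A|=247.9769
6. ⊥bis P0·P5 via (12.235,32.26): [(0, 13.8156) (0, 0) (16, 0) (16, 17.1816)]  |A|=247.9769
7. ⊥bis P0·P6 via (12.52,8.49): [(0, 9.7832) (0, 0) (16, 0) (16, 8.1305)]  |A|=143.3102
8. ⊥bis P0·P7 via (10.265,29.715): [(0, 9.7832) (0, 0) (16, 0) (16, 8.1305)]  |A|=143.3102
9. ⊥bis P0·P8 via (9.865,37.085): [(0, 9.7832) (0, 0) (16, 0) (16, 8.1305)]  |A|=143.3102
10. canonical 4-gon: [(0, 9.7832) (0, 0) (16, 0) (16, 8.1305)]
11. shoelace: 143.3102

Area of P0's cell: 143.3102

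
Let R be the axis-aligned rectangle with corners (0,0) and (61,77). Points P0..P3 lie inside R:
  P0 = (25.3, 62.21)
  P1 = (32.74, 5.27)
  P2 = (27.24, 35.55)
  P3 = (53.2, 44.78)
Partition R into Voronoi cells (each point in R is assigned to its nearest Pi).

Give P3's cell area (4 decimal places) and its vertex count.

Area of P3's cell: 995.8254 (5 vertices)

1. box [0,61]×[0,77]: [(0, 0) (61, 0) (61, 77) (0, 77)]
2. ⊥bis P3·P0 via (39.25,53.495): [(5.83, 0) (61, 0) (61, 77) (53.9343, 77)]  |A|=2396.074
3. ⊥bis P3·P1 via (42.97,25.025): [(26.7207, 33.4396) (61, 15.6883) (61, 77) (53.9343, 77)]  |A|=1204.7523
4. ⊥bis P3·P2 via (40.22,40.165): [(36.8477, 49.6497) (46.1972, 23.3538) (61, 15.6883) (61, 77) (53.9343, 77)]  |A|=995.8254
5. canonical 5-gon: [(36.8477, 49.6497) (46.1972, 23.3538) (61, 15.6883) (61, 77) (53.9343, 77)]
6. shoelace: 995.8254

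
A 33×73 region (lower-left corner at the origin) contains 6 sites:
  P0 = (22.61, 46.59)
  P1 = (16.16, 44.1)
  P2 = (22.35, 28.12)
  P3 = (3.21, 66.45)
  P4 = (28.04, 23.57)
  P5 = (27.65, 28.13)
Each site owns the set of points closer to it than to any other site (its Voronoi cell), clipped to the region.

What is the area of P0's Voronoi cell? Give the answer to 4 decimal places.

Area of P0's cell: 454.6775

1. box [0,33]×[0,73]: [(0, 0) (33, 0) (33, 73) (0, 73)]
2. ⊥bis P0·P1 via (19.385,45.345): [(33, 10.0772) (33, 73) (8.7089, 73)]  |A|=764.2322
3. ⊥bis P0·P2 via (22.48,37.355): [(22.4695, 37.3551) (33, 37.2069) (33, 73) (8.7089, 73)]  |A|=621.387
4. ⊥bis P0·P3 via (12.91,56.52): [(14.4792, 58.0528) (22.4695, 37.3551) (33, 37.2069) (33, 73) (29.7808, 73)]  |A|=463.9046
5. ⊥bis P0·P4 via (25.325,35.08): [(14.4792, 58.0528) (22.4695, 37.3551) (33, 37.2069) (33, 73) (29.7808, 73)]  |A|=463.9046
6. ⊥bis P0·P5 via (25.13,37.36): [(14.4792, 58.0528) (22.4695, 37.3551) (24.9827, 37.3198) (33, 39.5087) (33, 73) (29.7808, 73)]  |A|=454.6775
7. canonical 6-gon: [(14.4792, 58.0528) (22.4695, 37.3551) (24.9827, 37.3198) (33, 39.5087) (33, 73) (29.7808, 73)]
8. shoelace: 454.6775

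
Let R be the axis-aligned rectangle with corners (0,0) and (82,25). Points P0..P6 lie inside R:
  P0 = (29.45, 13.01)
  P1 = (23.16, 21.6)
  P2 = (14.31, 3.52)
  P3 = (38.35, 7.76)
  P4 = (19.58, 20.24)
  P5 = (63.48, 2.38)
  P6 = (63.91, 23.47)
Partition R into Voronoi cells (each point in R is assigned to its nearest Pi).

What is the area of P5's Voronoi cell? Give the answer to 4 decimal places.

Area of P5's cell: 395.7548

1. box [0,82]×[0,25]: [(0, 0) (82, 0) (82, 25) (0, 25)]
2. ⊥bis P5·P0 via (46.465,7.695): [(44.0613, 0) (82, 0) (82, 25) (51.8706, 25)]  |A|=850.8514
3. ⊥bis P5·P1 via (43.32,11.99): [(44.0613, 0) (82, 0) (82, 25) (51.8706, 25)]  |A|=850.8514
4. ⊥bis P5·P2 via (38.895,2.95): [(44.0613, 0) (82, 0) (82, 25) (51.8706, 25)]  |A|=850.8514
5. ⊥bis P5·P3 via (50.915,5.07): [(49.8296, 0) (82, 0) (82, 25) (55.1817, 25)]  |A|=737.3584
6. ⊥bis P5·P4 via (41.53,11.31): [(49.8296, 0) (82, 0) (82, 25) (55.1817, 25)]  |A|=737.3584
7. ⊥bis P5·P6 via (63.695,12.925): [(52.6449, 13.1503) (49.8296, 0) (82, 0) (82, 12.5518)]  |A|=395.7548
8. canonical 4-gon: [(52.6449, 13.1503) (49.8296, 0) (82, 0) (82, 12.5518)]
9. shoelace: 395.7548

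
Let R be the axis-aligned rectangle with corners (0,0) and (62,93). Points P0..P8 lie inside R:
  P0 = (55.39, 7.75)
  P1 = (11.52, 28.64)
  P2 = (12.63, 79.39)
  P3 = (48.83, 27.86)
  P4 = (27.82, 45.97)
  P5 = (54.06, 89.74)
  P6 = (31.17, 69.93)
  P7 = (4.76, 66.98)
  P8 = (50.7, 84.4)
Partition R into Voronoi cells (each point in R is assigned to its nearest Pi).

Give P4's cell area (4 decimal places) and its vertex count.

Area of P4's cell: 758.9555 (4 vertices)

1. box [0,62]×[0,93]: [(0, 0) (62, 0) (62, 93) (0, 93)]
2. ⊥bis P4·P0 via (41.605,26.86): [(0, 0) (4.3693, 0) (62, 41.5719) (62, 93) (0, 93)]  |A|=4568.0894
3. ⊥bis P4·P1 via (19.67,37.305): [(0, 55.8059) (35.4757, 22.4387) (62, 41.5719) (62, 93) (0, 93)]  |A|=3529.1908
4. ⊥bis P4·P2 via (20.225,62.68): [(1.6619, 54.2428) (35.4757, 22.4387) (62, 41.5719) (62, 81.6675)]  |A|=1954.9184
5. ⊥bis P4·P3 via (38.325,36.915): [(1.6619, 54.2428) (30.1581, 27.4403) (62, 64.3811) (62, 81.6675)]  |A|=1474.5696
6. ⊥bis P4·P5 via (40.94,67.855): [(36.917, 70.2668) (1.6619, 54.2428) (30.1581, 27.4403) (56.7992, 58.3475)]  |A|=1166.7958
7. ⊥bis P4·P6 via (29.495,57.95): [(14.4473, 60.0539) (1.6619, 54.2428) (30.1581, 27.4403) (53.5567, 54.5858)]  |A|=848.9328
8. ⊥bis P4·P7 via (16.29,56.475): [(18.9741, 59.421) (8.4442, 47.8636) (30.1581, 27.4403) (53.5567, 54.5858)]  |A|=758.9555
9. ⊥bis P4·P8 via (39.26,65.185): [(18.9741, 59.421) (8.4442, 47.8636) (30.1581, 27.4403) (53.5567, 54.5858)]  |A|=758.9555
10. canonical 4-gon: [(18.9741, 59.421) (8.4442, 47.8636) (30.1581, 27.4403) (53.5567, 54.5858)]
11. shoelace: 758.9555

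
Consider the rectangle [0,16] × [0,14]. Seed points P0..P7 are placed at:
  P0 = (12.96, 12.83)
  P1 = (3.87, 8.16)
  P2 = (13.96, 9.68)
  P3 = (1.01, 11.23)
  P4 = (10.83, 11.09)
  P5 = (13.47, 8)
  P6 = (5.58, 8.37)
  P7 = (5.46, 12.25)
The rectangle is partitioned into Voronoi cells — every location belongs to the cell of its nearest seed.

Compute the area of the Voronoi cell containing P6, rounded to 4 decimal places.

1. box [0,16]×[0,14]: [(0, 0) (16, 0) (16, 14) (0, 14)]
2. ⊥bis P6·P0 via (9.27,10.6): [(0, 0) (15.676, 0) (7.2153, 14) (0, 14)]  |A|=160.2385
3. ⊥bis P6·P1 via (4.725,8.265): [(5.74, 0) (15.676, 0) (7.2153, 14) (4.0207, 14)]  |A|=91.9136
4. ⊥bis P6·P2 via (9.77,9.025): [(5.74, 0) (11.1808, 0) (9.6123, 10.0335) (7.2153, 14) (4.0207, 14)]  |A|=69.3626
5. ⊥bis P6·P3 via (3.295,9.8): [(4.3328, 11.4584) (5.74, 0) (11.1808, 0) (9.6123, 10.0335) (7.2153, 14) (5.9234, 14)]  |A|=66.9446
6. ⊥bis P6·P4 via (8.205,9.73): [(4.3328, 11.4584) (5.74, 0) (11.1808, 0) (10.2884, 5.7087) (5.9927, 14) (5.9234, 14)]  |A|=58.0337
7. ⊥bis P6·P5 via (9.525,8.185): [(4.3328, 11.4584) (5.74, 0) (9.1412, 0) (9.4819, 7.2654) (5.9927, 14) (5.9234, 14)]  |A|=49.0167
8. ⊥bis P6·P7 via (5.52,10.31): [(4.4778, 10.2778) (5.74, 0) (9.1412, 0) (9.4819, 7.2654) (7.8669, 10.3826)]  |A|=41.5365
9. canonical 5-gon: [(4.4778, 10.2778) (5.74, 0) (9.1412, 0) (9.4819, 7.2654) (7.8669, 10.3826)]
10. shoelace: 41.5365

Area of P6's cell: 41.5365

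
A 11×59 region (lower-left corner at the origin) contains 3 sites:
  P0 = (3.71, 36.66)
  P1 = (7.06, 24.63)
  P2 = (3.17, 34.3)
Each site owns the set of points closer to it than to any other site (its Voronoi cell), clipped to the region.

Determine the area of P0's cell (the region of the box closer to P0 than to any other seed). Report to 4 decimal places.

1. box [0,11]×[0,59]: [(0, 0) (11, 0) (11, 59) (0, 59)]
2. ⊥bis P0·P1 via (5.385,30.645): [(0, 29.1454) (11, 32.2086) (11, 59) (0, 59)]  |A|=311.5527
3. ⊥bis P0·P2 via (3.44,35.48): [(0, 36.2671) (11, 33.7502) (11, 59) (0, 59)]  |A|=263.9049
4. canonical 4-gon: [(0, 36.2671) (11, 33.7502) (11, 59) (0, 59)]
5. shoelace: 263.9049

Area of P0's cell: 263.9049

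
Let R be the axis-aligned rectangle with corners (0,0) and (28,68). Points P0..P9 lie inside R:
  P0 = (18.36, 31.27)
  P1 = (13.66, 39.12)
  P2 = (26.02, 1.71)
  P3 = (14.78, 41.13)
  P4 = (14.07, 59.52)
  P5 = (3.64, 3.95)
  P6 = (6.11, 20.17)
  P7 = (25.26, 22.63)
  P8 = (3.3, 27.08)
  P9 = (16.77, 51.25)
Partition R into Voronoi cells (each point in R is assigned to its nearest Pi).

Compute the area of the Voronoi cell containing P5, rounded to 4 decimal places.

Area of P5's cell: 175.6461

1. box [0,28]×[0,68]: [(0, 0) (28, 0) (28, 68) (0, 68)]
2. ⊥bis P5·P0 via (11,17.61): [(0, 23.5368) (0, 0) (28, 0) (28, 8.4504)]  |A|=447.8208
3. ⊥bis P5·P1 via (8.65,21.535): [(0, 23.5368) (0, 0) (28, 0) (28, 8.4504)]  |A|=447.8208
4. ⊥bis P5·P2 via (14.83,2.83): [(16.0376, 14.8957) (0, 23.5368) (0, 0) (14.5467, 0)]  |A|=297.0795
5. ⊥bis P5·P3 via (9.21,22.54): [(16.0376, 14.8957) (0, 23.5368) (0, 0) (14.5467, 0)]  |A|=297.0795
6. ⊥bis P5·P4 via (8.855,31.735): [(16.0376, 14.8957) (0, 23.5368) (0, 0) (14.5467, 0)]  |A|=297.0795
7. ⊥bis P5·P6 via (4.875,12.06): [(15.5905, 10.4282) (0, 12.8024) (0, 0) (14.5467, 0)]  |A|=175.6461
8. ⊥bis P5·P7 via (14.45,13.29): [(15.5905, 10.4282) (0, 12.8024) (0, 0) (14.5467, 0)]  |A|=175.6461
9. ⊥bis P5·P8 via (3.47,15.515): [(15.5905, 10.4282) (0, 12.8024) (0, 0) (14.5467, 0)]  |A|=175.6461
10. ⊥bis P5·P9 via (10.205,27.6): [(15.5905, 10.4282) (0, 12.8024) (0, 0) (14.5467, 0)]  |A|=175.6461
11. canonical 4-gon: [(15.5905, 10.4282) (0, 12.8024) (0, 0) (14.5467, 0)]
12. shoelace: 175.6461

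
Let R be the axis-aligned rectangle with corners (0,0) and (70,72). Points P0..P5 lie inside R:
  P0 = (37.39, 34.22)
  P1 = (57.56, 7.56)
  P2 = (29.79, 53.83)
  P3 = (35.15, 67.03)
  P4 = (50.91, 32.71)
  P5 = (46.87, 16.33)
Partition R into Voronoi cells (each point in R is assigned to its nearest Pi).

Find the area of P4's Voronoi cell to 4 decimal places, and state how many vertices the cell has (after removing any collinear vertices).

Area of P4's cell: 831.3356 (6 vertices)

1. box [0,70]×[0,72]: [(0, 0) (70, 0) (70, 72) (0, 72)]
2. ⊥bis P4·P0 via (44.15,33.465): [(40.4124, 0) (70, 0) (70, 72) (48.4538, 72)]  |A|=1840.815
3. ⊥bis P4·P1 via (54.235,20.135): [(42.309, 16.9816) (70, 24.3035) (70, 72) (48.4538, 72)]  |A|=1253.0991
4. ⊥bis P4·P2 via (40.35,43.27): [(45.8605, 48.7805) (42.309, 16.9816) (70, 24.3035) (70, 72) (69.08, 72)]  |A|=1013.6349
5. ⊥bis P4·P3 via (43.03,49.87): [(50.2786, 53.1986) (45.8605, 48.7805) (42.309, 16.9816) (70, 24.3035) (70, 62.2548)]  |A|=908.8921
6. ⊥bis P4·P5 via (48.89,24.52): [(50.2786, 53.1986) (45.8605, 48.7805) (43.3048, 25.8975) (60.2357, 21.7217) (70, 24.3035) (70, 62.2548)]  |A|=831.3356
7. canonical 6-gon: [(50.2786, 53.1986) (45.8605, 48.7805) (43.3048, 25.8975) (60.2357, 21.7217) (70, 24.3035) (70, 62.2548)]
8. shoelace: 831.3356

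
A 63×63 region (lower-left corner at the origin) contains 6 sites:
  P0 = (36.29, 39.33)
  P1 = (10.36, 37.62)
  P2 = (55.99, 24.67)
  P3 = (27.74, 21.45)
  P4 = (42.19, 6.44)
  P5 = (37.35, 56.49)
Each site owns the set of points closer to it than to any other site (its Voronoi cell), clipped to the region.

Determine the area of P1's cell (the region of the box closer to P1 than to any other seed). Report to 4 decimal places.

Area of P1's cell: 882.5586

1. box [0,63]×[0,63]: [(0, 0) (63, 0) (63, 63) (0, 63)]
2. ⊥bis P1·P0 via (23.325,38.475): [(0, 0) (25.8623, 0) (21.7077, 63) (0, 63)]  |A|=1498.4537
3. ⊥bis P1·P2 via (33.175,31.145): [(0, 0) (24.3359, 0) (25.5745, 4.3642) (21.7077, 63) (0, 63)]  |A|=1495.1229
4. ⊥bis P1·P3 via (19.05,29.535): [(0, 9.0595) (23.5926, 34.4175) (21.7077, 63) (0, 63)]  |A|=946.5274
5. ⊥bis P1·P4 via (26.275,22.03): [(0, 9.0595) (23.5926, 34.4175) (21.7077, 63) (0, 63)]  |A|=946.5274
6. ⊥bis P1·P5 via (23.855,47.055): [(0, 9.0595) (23.5926, 34.4175) (22.645, 48.7856) (12.7071, 63) (0, 63)]  |A|=882.5586
7. canonical 5-gon: [(0, 9.0595) (23.5926, 34.4175) (22.645, 48.7856) (12.7071, 63) (0, 63)]
8. shoelace: 882.5586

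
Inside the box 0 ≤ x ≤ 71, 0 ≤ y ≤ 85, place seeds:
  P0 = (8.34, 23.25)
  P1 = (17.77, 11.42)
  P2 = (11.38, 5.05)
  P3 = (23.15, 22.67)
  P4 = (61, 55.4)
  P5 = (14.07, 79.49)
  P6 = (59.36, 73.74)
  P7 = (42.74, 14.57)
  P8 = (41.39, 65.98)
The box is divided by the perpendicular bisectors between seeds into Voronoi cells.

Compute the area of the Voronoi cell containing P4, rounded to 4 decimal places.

Area of P4's cell: 806.2717

1. box [0,71]×[0,85]: [(0, 0) (71, 0) (71, 85) (0, 85)]
2. ⊥bis P4·P0 via (34.67,39.325): [(58.6787, 0) (71, 0) (71, 85) (6.7845, 85)]  |A|=3252.8142
3. ⊥bis P4·P1 via (39.385,33.41): [(36.6248, 36.1231) (71, 2.3341) (71, 85) (6.7845, 85)]  |A|=2990.1543
4. ⊥bis P4·P2 via (36.19,30.225): [(36.6248, 36.1231) (71, 2.3341) (71, 85) (6.7845, 85)]  |A|=2990.1543
5. ⊥bis P4·P3 via (42.075,39.035): [(17.4881, 67.4681) (71, 5.5852) (71, 85) (6.7845, 85)]  |A|=2687.7291
6. ⊥bis P4·P5 via (37.535,67.445): [(30.075, 52.9121) (71, 5.5852) (71, 85) (46.5463, 85)]  |A|=2017.3573
7. ⊥bis P4·P6 via (60.18,64.57): [(34.8988, 62.3093) (30.075, 52.9121) (71, 5.5852) (71, 65.5375)]  |A|=1388.612
8. ⊥bis P4·P7 via (51.87,34.985): [(34.8988, 62.3093) (30.075, 52.9121) (41.609, 39.5739) (71, 26.4297) (71, 65.5375)]  |A|=1082.2919
9. ⊥bis P4·P8 via (51.195,60.69): [(52.939, 63.9225) (40.4965, 40.8604) (41.609, 39.5739) (71, 26.4297) (71, 65.5375)]  |A|=806.2717
10. canonical 5-gon: [(52.939, 63.9225) (40.4965, 40.8604) (41.609, 39.5739) (71, 26.4297) (71, 65.5375)]
11. shoelace: 806.2717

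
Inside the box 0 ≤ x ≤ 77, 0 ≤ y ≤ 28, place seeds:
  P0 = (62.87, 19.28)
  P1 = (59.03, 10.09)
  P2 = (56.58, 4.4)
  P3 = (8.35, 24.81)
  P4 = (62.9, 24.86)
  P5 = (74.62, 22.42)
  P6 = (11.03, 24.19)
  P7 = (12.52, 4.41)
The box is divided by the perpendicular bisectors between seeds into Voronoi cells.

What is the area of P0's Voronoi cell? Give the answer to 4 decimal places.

1. box [0,77]×[0,28]: [(0, 0) (77, 0) (77, 28) (0, 28)]
2. ⊥bis P0·P1 via (60.95,14.685): [(77, 7.9786) (77, 28) (29.0842, 28)]  |A|=479.6716
3. ⊥bis P0·P2 via (59.725,11.84): [(77, 7.9786) (77, 28) (29.0842, 28)]  |A|=479.6716
4. ⊥bis P0·P3 via (35.61,22.045): [(35.9241, 25.1419) (77, 7.9786) (77, 28) (36.214, 28)]  |A|=469.4829
5. ⊥bis P0·P4 via (62.885,22.07): [(43.0204, 22.1768) (77, 7.9786) (77, 21.9941)]  |A|=238.121
6. ⊥bis P0·P5 via (68.745,20.85): [(68.4269, 22.0402) (43.0204, 22.1768) (71.5794, 10.2436)]  |A|=149.6407
7. ⊥bis P0·P6 via (36.95,21.735): [(68.4269, 22.0402) (43.0204, 22.1768) (71.5794, 10.2436)]  |A|=149.6407
8. ⊥bis P0·P7 via (37.695,11.845): [(68.4269, 22.0402) (43.0204, 22.1768) (71.5794, 10.2436)]  |A|=149.6407
9. canonical 3-gon: [(68.4269, 22.0402) (43.0204, 22.1768) (71.5794, 10.2436)]
10. shoelace: 149.6407

Area of P0's cell: 149.6407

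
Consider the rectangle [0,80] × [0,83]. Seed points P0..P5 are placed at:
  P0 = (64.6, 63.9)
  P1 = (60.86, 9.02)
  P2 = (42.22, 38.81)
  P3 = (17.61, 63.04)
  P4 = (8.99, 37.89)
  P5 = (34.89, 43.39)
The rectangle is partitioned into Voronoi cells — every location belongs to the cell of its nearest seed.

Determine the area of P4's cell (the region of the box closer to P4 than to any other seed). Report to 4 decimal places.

Area of P4's cell: 1233.7521

1. box [0,80]×[0,83]: [(0, 0) (80, 0) (80, 83) (0, 83)]
2. ⊥bis P4·P0 via (36.795,50.895): [(0, 0) (60.5997, 0) (21.7788, 83) (0, 83)]  |A|=3418.7073
3. ⊥bis P4·P1 via (34.925,23.455): [(0, 0) (21.8703, 0) (42.915, 37.8104) (21.7788, 83) (0, 83)]  |A|=2686.5215
4. ⊥bis P4·P2 via (25.605,38.35): [(0, 0) (21.8703, 0) (26.4395, 8.2093) (24.5318, 77.114) (21.7788, 83) (0, 83)]  |A|=2090.6666
5. ⊥bis P4·P3 via (13.3,50.465): [(0, 55.0235) (0, 0) (21.8703, 0) (26.4395, 8.2093) (25.3843, 46.3232)]  |A|=1296.3222
6. ⊥bis P4·P5 via (21.94,40.64): [(20.368, 48.0425) (0, 55.0235) (0, 0) (21.8703, 0) (26.4395, 8.2093) (26.0816, 21.137)]  |A|=1233.7521
7. canonical 6-gon: [(20.368, 48.0425) (0, 55.0235) (0, 0) (21.8703, 0) (26.4395, 8.2093) (26.0816, 21.137)]
8. shoelace: 1233.7521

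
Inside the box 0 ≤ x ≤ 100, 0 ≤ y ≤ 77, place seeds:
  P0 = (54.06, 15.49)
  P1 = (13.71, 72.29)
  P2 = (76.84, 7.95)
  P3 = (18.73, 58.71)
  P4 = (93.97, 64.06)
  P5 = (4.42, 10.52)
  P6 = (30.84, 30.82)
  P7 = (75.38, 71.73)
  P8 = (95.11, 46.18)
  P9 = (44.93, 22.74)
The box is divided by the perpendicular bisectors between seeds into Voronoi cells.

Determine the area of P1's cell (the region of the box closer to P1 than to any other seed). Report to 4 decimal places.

1. box [0,100]×[0,77]: [(0, 0) (100, 0) (100, 77) (0, 77)]
2. ⊥bis P1·P0 via (33.885,43.89): [(0, 19.8185) (80.4934, 77) (0, 77)]  |A|=2301.365
3. ⊥bis P1·P2 via (45.275,40.12): [(0, 19.8185) (80.4934, 77) (0, 77)]  |A|=2301.365
4. ⊥bis P1·P3 via (16.22,65.5): [(0, 59.5041) (47.3296, 77) (0, 77)]  |A|=414.0368
5. ⊥bis P1·P4 via (53.84,68.175): [(0, 59.5041) (47.3296, 77) (0, 77)]  |A|=414.0368
6. ⊥bis P1·P5 via (9.065,41.405): [(0, 59.5041) (47.3296, 77) (0, 77)]  |A|=414.0368
7. ⊥bis P1·P6 via (22.275,51.555): [(0, 59.5041) (47.3296, 77) (0, 77)]  |A|=414.0368
8. ⊥bis P1·P7 via (44.545,72.01): [(0, 59.5041) (44.5811, 75.984) (44.5903, 77) (0, 77)]  |A|=412.6452
9. ⊥bis P1·P8 via (54.41,59.235): [(0, 59.5041) (44.5811, 75.984) (44.5903, 77) (0, 77)]  |A|=412.6452
10. ⊥bis P1·P9 via (29.32,47.515): [(0, 59.5041) (44.5811, 75.984) (44.5903, 77) (0, 77)]  |A|=412.6452
11. canonical 4-gon: [(0, 59.5041) (44.5811, 75.984) (44.5903, 77) (0, 77)]
12. shoelace: 412.6452

Area of P1's cell: 412.6452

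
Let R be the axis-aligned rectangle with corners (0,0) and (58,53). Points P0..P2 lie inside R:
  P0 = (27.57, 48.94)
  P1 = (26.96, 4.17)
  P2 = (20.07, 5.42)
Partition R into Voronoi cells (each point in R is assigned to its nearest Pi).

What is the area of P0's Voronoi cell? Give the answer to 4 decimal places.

1. box [0,58]×[0,53]: [(0, 0) (58, 0) (58, 53) (0, 53)]
2. ⊥bis P0·P1 via (27.265,26.555): [(0, 26.9265) (58, 26.1362) (58, 53) (0, 53)]  |A|=1535.1811
3. ⊥bis P0·P2 via (23.82,27.18): [(0, 31.285) (27.4623, 26.5523) (58, 26.1362) (58, 53) (0, 53)]  |A|=1475.3337
4. canonical 5-gon: [(0, 31.285) (27.4623, 26.5523) (58, 26.1362) (58, 53) (0, 53)]
5. shoelace: 1475.3337

Area of P0's cell: 1475.3337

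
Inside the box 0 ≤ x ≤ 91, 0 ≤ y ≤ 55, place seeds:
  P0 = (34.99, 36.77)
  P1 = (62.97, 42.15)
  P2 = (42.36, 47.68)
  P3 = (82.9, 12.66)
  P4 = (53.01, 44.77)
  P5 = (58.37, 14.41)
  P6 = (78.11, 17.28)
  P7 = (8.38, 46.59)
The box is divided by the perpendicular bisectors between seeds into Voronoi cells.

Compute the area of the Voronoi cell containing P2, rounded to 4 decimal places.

Area of P2's cell: 252.2076

1. box [0,91]×[0,55]: [(0, 0) (91, 0) (91, 55) (0, 55)]
2. ⊥bis P2·P0 via (38.675,42.225): [(91, 6.878) (91, 55) (19.7638, 55)]  |A|=1714.0116
3. ⊥bis P2·P1 via (52.665,44.915): [(49.9073, 34.6373) (55.371, 55) (19.7638, 55)]  |A|=362.5293
4. ⊥bis P2·P3 via (62.63,30.17): [(49.9073, 34.6373) (55.371, 55) (19.7638, 55)]  |A|=362.5293
5. ⊥bis P2·P4 via (47.685,46.225): [(45.3584, 37.7102) (50.0827, 55) (19.7638, 55)]  |A|=262.1037
6. ⊥bis P2·P5 via (50.365,31.045): [(45.3584, 37.7102) (50.0827, 55) (19.7638, 55)]  |A|=262.1037
7. ⊥bis P2·P6 via (60.235,32.48): [(45.3584, 37.7102) (50.0827, 55) (19.7638, 55)]  |A|=262.1037
8. ⊥bis P2·P7 via (25.37,47.135): [(25.2363, 51.3032) (45.3584, 37.7102) (50.0827, 55) (25.1177, 55)]  |A|=252.2076
9. canonical 4-gon: [(25.2363, 51.3032) (45.3584, 37.7102) (50.0827, 55) (25.1177, 55)]
10. shoelace: 252.2076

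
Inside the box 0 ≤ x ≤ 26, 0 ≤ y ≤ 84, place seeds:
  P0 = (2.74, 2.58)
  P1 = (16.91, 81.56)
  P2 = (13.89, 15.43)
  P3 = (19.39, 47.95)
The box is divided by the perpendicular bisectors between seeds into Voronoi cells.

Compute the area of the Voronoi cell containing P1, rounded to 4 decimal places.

1. box [0,26]×[0,84]: [(0, 0) (26, 0) (26, 84) (0, 84)]
2. ⊥bis P1·P0 via (9.825,42.07): [(0, 43.8327) (26, 39.168) (26, 84) (0, 84)]  |A|=1104.9905
3. ⊥bis P1·P2 via (15.4,48.495): [(0, 49.1983) (26, 48.0109) (26, 84) (0, 84)]  |A|=920.2803
4. ⊥bis P1·P3 via (18.15,64.755): [(0, 63.4158) (26, 65.3342) (26, 84) (0, 84)]  |A|=510.2502
5. canonical 4-gon: [(0, 63.4158) (26, 65.3342) (26, 84) (0, 84)]
6. shoelace: 510.2502

Area of P1's cell: 510.2502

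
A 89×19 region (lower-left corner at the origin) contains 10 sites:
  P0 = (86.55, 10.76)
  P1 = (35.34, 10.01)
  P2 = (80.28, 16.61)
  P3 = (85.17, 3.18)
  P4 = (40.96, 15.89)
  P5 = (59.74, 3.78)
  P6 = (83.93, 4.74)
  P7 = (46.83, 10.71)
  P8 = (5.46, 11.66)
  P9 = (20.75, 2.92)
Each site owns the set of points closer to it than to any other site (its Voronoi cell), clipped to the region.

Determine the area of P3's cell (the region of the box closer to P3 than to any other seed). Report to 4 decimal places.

Area of P3's cell: 34.7385

1. box [0,89]×[0,19]: [(0, 0) (89, 0) (89, 19) (0, 19)]
2. ⊥bis P3·P0 via (85.86,6.97): [(0, 0) (89, 0) (89, 6.3983) (19.7822, 19) (0, 19)]  |A|=1254.8702
3. ⊥bis P3·P1 via (60.255,6.595): [(59.351, 0) (89, 0) (89, 6.3983) (60.9285, 11.509)]  |A|=260.4198
4. ⊥bis P3·P2 via (82.725,9.895): [(59.5508, 1.457) (59.351, 0) (89, 0) (89, 6.3983) (78.4145, 8.3255)]  |A|=170.3427
5. ⊥bis P3·P4 via (63.065,9.535): [(60.882, 1.9417) (60.3238, 0) (89, 0) (89, 6.3983) (78.4145, 8.3255)]  |A|=168.4769
6. ⊥bis P3·P5 via (72.455,3.48): [(72.5187, 6.1788) (72.3729, 0) (89, 0) (89, 6.3983) (78.4145, 8.3255)]  |A|=121.1374
7. ⊥bis P3·P6 via (84.55,3.96): [(79.5681, 0) (89, 0) (89, 6.3983) (87.8752, 6.6031)]  |A|=34.7385
8. ⊥bis P3·P7 via (66,6.945): [(79.5681, 0) (89, 0) (89, 6.3983) (87.8752, 6.6031)]  |A|=34.7385
9. ⊥bis P3·P8 via (45.315,7.42): [(79.5681, 0) (89, 0) (89, 6.3983) (87.8752, 6.6031)]  |A|=34.7385
10. ⊥bis P3·P9 via (52.96,3.05): [(79.5681, 0) (89, 0) (89, 6.3983) (87.8752, 6.6031)]  |A|=34.7385
11. canonical 4-gon: [(79.5681, 0) (89, 0) (89, 6.3983) (87.8752, 6.6031)]
12. shoelace: 34.7385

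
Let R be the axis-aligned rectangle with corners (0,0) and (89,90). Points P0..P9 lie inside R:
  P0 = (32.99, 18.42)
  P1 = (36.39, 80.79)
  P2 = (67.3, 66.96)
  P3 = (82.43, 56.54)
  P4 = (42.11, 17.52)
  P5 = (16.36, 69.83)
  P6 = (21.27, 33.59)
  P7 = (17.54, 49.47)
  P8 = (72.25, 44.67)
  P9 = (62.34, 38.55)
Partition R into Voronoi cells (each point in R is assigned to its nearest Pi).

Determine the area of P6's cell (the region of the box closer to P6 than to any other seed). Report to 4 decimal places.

Area of P6's cell: 856.7777

1. box [0,89]×[0,90]: [(0, 0) (89, 0) (89, 90) (0, 90)]
2. ⊥bis P6·P0 via (27.13,26.005): [(0, 5.045) (89, 73.8044) (89, 90) (0, 90)]  |A|=4501.2043
3. ⊥bis P6·P1 via (28.83,57.19): [(0, 66.4254) (0, 5.045) (56.162, 48.4345)]  |A|=1723.6237
4. ⊥bis P6·P2 via (44.285,50.275): [(42.4303, 52.8333) (0, 66.4254) (0, 5.045) (49.4043, 43.2136)]  |A|=1672.9149
5. ⊥bis P6·P3 via (51.85,45.065): [(42.4303, 52.8333) (0, 66.4254) (0, 5.045) (49.4043, 43.2136)]  |A|=1672.9149
6. ⊥bis P6·P4 via (31.69,25.555): [(47.4187, 45.9524) (42.4303, 52.8333) (0, 66.4254) (0, 5.045) (39.2684, 35.3828)]  |A|=1651.2605
7. ⊥bis P6·P5 via (18.815,51.71): [(47.4187, 45.9524) (42.4303, 52.8333) (37.8754, 54.2924) (0, 49.1608) (0, 5.045) (39.2684, 35.3828)]  |A|=1324.31
8. ⊥bis P6·P7 via (19.405,41.53): [(47.4187, 45.9524) (46.0821, 47.7961) (0, 36.972) (0, 5.045) (39.2684, 35.3828)]  |A|=890.5772
9. ⊥bis P6·P8 via (46.76,39.13): [(45.7481, 43.7859) (44.9351, 47.5267) (0, 36.972) (0, 5.045) (39.2684, 35.3828)]  |A|=885.3343
10. ⊥bis P6·P9 via (41.805,36.07): [(41.5333, 38.32) (40.5459, 46.4957) (0, 36.972) (0, 5.045) (39.2684, 35.3828)]  |A|=856.7777
11. canonical 5-gon: [(41.5333, 38.32) (40.5459, 46.4957) (0, 36.972) (0, 5.045) (39.2684, 35.3828)]
12. shoelace: 856.7777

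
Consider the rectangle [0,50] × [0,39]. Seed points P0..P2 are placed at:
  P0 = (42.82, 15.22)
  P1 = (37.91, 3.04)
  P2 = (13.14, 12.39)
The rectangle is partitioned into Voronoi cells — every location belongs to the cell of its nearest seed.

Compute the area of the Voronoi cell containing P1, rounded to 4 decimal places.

1. box [0,50]×[0,39]: [(0, 0) (50, 0) (50, 39) (0, 39)]
2. ⊥bis P1·P0 via (40.365,9.13): [(0, 25.4019) (0, 0) (50, 0) (50, 5.2459)]  |A|=766.1968
3. ⊥bis P1·P2 via (25.525,7.715): [(27.9485, 14.1353) (22.6128, 0) (50, 0) (50, 5.2459)]  |A|=251.4041
4. canonical 4-gon: [(27.9485, 14.1353) (22.6128, 0) (50, 0) (50, 5.2459)]
5. shoelace: 251.4041

Area of P1's cell: 251.4041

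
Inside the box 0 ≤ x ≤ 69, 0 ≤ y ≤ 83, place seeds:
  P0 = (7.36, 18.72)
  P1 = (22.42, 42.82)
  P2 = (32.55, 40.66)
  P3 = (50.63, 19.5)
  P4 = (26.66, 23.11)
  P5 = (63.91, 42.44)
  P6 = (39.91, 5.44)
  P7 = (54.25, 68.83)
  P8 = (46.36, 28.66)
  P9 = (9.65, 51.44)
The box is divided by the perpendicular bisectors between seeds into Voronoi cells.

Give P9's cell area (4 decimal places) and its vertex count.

Area of P9's cell: 1012.0149 (5 vertices)

1. box [0,69]×[0,83]: [(0, 0) (69, 0) (69, 83) (0, 83)]
2. ⊥bis P9·P0 via (8.505,35.08): [(0, 35.6752) (69, 30.8461) (69, 83) (0, 83)]  |A|=3432.0139
3. ⊥bis P9·P1 via (16.035,47.13): [(0, 35.6752) (7.9283, 35.1204) (40.248, 83) (0, 83)]  |A|=1151.1301
4. ⊥bis P9·P2 via (21.1,46.05): [(0, 35.6752) (7.9283, 35.1204) (34.4519, 74.4135) (38.4939, 83) (0, 83)]  |A|=1143.5997
5. ⊥bis P9·P3 via (30.14,35.47): [(0, 35.6752) (7.9283, 35.1204) (34.4519, 74.4135) (38.4939, 83) (0, 83)]  |A|=1143.5997
6. ⊥bis P9·P4 via (18.155,37.275): [(0, 35.6752) (7.9283, 35.1204) (34.4519, 74.4135) (38.4939, 83) (0, 83)]  |A|=1143.5997
7. ⊥bis P9·P5 via (36.78,46.94): [(0, 35.6752) (7.9283, 35.1204) (34.4519, 74.4135) (38.4939, 83) (0, 83)]  |A|=1143.5997
8. ⊥bis P9·P6 via (24.78,28.44): [(0, 35.6752) (7.9283, 35.1204) (34.4519, 74.4135) (38.4939, 83) (0, 83)]  |A|=1143.5997
9. ⊥bis P9·P7 via (31.95,60.135): [(0, 35.6752) (7.9283, 35.1204) (29.3371, 66.8363) (23.0347, 83) (0, 83)]  |A|=1012.0149
10. ⊥bis P9·P8 via (28.005,40.05): [(0, 35.6752) (7.9283, 35.1204) (29.3371, 66.8363) (23.0347, 83) (0, 83)]  |A|=1012.0149
11. canonical 5-gon: [(0, 35.6752) (7.9283, 35.1204) (29.3371, 66.8363) (23.0347, 83) (0, 83)]
12. shoelace: 1012.0149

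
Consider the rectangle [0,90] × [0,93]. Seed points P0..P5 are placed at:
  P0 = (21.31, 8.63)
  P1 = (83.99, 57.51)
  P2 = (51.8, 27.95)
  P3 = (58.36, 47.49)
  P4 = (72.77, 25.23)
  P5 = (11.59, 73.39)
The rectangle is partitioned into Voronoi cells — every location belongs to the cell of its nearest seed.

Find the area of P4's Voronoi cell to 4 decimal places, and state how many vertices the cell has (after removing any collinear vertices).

Area of P4's cell: 1128.4290 (5 vertices)

1. box [0,90]×[0,93]: [(0, 0) (90, 0) (90, 93) (0, 93)]
2. ⊥bis P4·P0 via (47.04,16.93): [(52.5013, 0) (90, 0) (90, 93) (22.5013, 93)]  |A|=4882.38
3. ⊥bis P4·P1 via (78.38,41.37): [(34.2028, 56.7253) (52.5013, 0) (90, 0) (90, 37.3311)]  |A|=2105.0466
4. ⊥bis P4·P2 via (62.285,26.59): [(64.8137, 46.0854) (58.836, 0) (90, 0) (90, 37.3311)]  |A|=1188.2174
5. ⊥bis P4·P3 via (65.565,36.36): [(75.0775, 42.5179) (63.3678, 34.9376) (58.836, 0) (90, 0) (90, 37.3311)]  |A|=1128.429
6. ⊥bis P4·P5 via (42.18,49.31): [(75.0775, 42.5179) (63.3678, 34.9376) (58.836, 0) (90, 0) (90, 37.3311)]  |A|=1128.429
7. canonical 5-gon: [(75.0775, 42.5179) (63.3678, 34.9376) (58.836, 0) (90, 0) (90, 37.3311)]
8. shoelace: 1128.429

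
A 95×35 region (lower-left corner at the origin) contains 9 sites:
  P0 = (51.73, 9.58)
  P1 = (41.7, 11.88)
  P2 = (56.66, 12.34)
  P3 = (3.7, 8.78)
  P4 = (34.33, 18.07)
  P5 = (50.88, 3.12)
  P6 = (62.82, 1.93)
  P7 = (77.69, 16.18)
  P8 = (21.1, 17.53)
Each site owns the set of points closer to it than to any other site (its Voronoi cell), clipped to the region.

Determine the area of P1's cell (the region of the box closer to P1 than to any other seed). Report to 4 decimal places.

1. box [0,95]×[0,35]: [(0, 0) (95, 0) (95, 35) (0, 35)]
2. ⊥bis P1·P0 via (46.715,10.73): [(0, 0) (44.2545, 0) (52.2804, 35) (0, 35)]  |A|=1689.3605
3. ⊥bis P1·P2 via (49.18,12.11): [(0, 0) (44.2545, 0) (48.926, 20.3717) (48.4762, 35) (0, 35)]  |A|=1661.5357
4. ⊥bis P1·P3 via (22.7,10.33): [(23.5427, 0) (44.2545, 0) (48.926, 20.3717) (48.4762, 35) (20.6874, 35)]  |A|=887.508
5. ⊥bis P1·P4 via (38.015,14.975): [(25.4376, 0) (44.2545, 0) (48.926, 20.3717) (48.7007, 27.6977)]  |A|=279.9981
6. ⊥bis P1·P5 via (46.29,7.5): [(25.4376, 0) (39.1331, 0) (45.8745, 7.0645) (48.926, 20.3717) (48.7007, 27.6977)]  |A|=261.9081
7. ⊥bis P1·P6 via (52.26,6.905): [(25.4376, 0) (39.1331, 0) (45.8745, 7.0645) (48.926, 20.3717) (48.7007, 27.6977)]  |A|=261.9081
8. ⊥bis P1·P7 via (59.695,14.03): [(25.4376, 0) (39.1331, 0) (45.8745, 7.0645) (48.926, 20.3717) (48.7007, 27.6977)]  |A|=261.9081
9. ⊥bis P1·P8 via (31.4,14.705): [(28.3023, 3.4108) (27.3668, 0) (39.1331, 0) (45.8745, 7.0645) (48.926, 20.3717) (48.7007, 27.6977)]  |A|=258.618
10. canonical 6-gon: [(28.3023, 3.4108) (27.3668, 0) (39.1331, 0) (45.8745, 7.0645) (48.926, 20.3717) (48.7007, 27.6977)]
11. shoelace: 258.618

Area of P1's cell: 258.6180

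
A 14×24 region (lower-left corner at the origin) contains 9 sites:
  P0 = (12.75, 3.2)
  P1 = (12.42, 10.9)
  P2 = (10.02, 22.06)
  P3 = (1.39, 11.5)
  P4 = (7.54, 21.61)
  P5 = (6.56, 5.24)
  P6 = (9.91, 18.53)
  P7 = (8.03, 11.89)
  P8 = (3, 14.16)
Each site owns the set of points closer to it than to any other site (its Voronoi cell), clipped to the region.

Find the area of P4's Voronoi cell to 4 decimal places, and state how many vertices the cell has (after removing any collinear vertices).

Area of P4's cell: 41.8792 (5 vertices)

1. box [0,14]×[0,24]: [(0, 0) (14, 0) (14, 24) (0, 24)]
2. ⊥bis P4·P0 via (10.145,12.405): [(0, 9.534) (14, 13.496) (14, 24) (0, 24)]  |A|=174.7904
3. ⊥bis P4·P1 via (9.98,16.255): [(0, 11.7076) (14, 18.0867) (14, 24) (0, 24)]  |A|=127.4397
4. ⊥bis P4·P2 via (8.78,21.835): [(0, 11.7076) (9.8068, 16.1761) (8.3872, 24) (0, 24)]  |A|=93.0847
5. ⊥bis P4·P3 via (4.465,16.555): [(0, 19.2711) (7.1088, 14.9467) (9.8068, 16.1761) (8.3872, 24) (0, 24)]  |A|=66.2011
6. ⊥bis P4·P5 via (7.05,13.425): [(0, 19.2711) (7.1088, 14.9467) (9.8068, 16.1761) (8.3872, 24) (0, 24)]  |A|=66.2011
7. ⊥bis P4·P6 via (8.725,20.07): [(0, 19.2711) (4.293, 16.6596) (9.0543, 20.3234) (8.3872, 24) (0, 24)]  |A|=50.9077
8. ⊥bis P4·P7 via (7.785,16.75): [(0, 19.2711) (4.293, 16.6596) (9.0543, 20.3234) (8.3872, 24) (0, 24)]  |A|=50.9077
9. ⊥bis P4·P8 via (5.27,17.885): [(0, 21.0965) (5.6134, 17.6757) (9.0543, 20.3234) (8.3872, 24) (0, 24)]  |A|=41.8792
10. canonical 5-gon: [(0, 21.0965) (5.6134, 17.6757) (9.0543, 20.3234) (8.3872, 24) (0, 24)]
11. shoelace: 41.8792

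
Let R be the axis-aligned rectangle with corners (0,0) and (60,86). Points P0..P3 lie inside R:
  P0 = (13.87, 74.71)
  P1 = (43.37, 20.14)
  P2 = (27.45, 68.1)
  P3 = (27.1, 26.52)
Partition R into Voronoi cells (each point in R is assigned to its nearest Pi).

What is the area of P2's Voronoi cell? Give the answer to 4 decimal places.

1. box [0,60]×[0,86]: [(0, 0) (60, 0) (60, 86) (0, 86)]
2. ⊥bis P2·P0 via (20.66,71.405): [(0, 28.9598) (0, 0) (60, 0) (60, 86) (27.764, 86)]  |A|=4368.1666
3. ⊥bis P2·P1 via (35.41,44.12): [(1.9774, 33.0223) (60, 52.2825) (60, 86) (27.764, 86)]  |A|=1832.0829
4. ⊥bis P2·P3 via (27.275,47.31): [(9.0067, 47.4638) (44.5812, 47.1643) (60, 52.2825) (60, 86) (27.764, 86)]  |A|=1574.1559
5. canonical 5-gon: [(9.0067, 47.4638) (44.5812, 47.1643) (60, 52.2825) (60, 86) (27.764, 86)]
6. shoelace: 1574.1559

Area of P2's cell: 1574.1559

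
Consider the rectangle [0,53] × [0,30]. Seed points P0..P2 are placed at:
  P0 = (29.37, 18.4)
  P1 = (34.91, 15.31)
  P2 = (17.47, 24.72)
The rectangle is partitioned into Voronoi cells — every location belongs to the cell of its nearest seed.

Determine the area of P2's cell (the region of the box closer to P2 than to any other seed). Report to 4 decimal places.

Area of P2's cell: 598.0810

1. box [0,53]×[0,30]: [(0, 0) (53, 0) (53, 30) (0, 30)]
2. ⊥bis P2·P0 via (23.42,21.56): [(0, 0) (11.9696, 0) (27.9024, 30) (0, 30)]  |A|=598.081
3. ⊥bis P2·P1 via (26.19,20.015): [(0, 0) (11.9696, 0) (27.9024, 30) (0, 30)]  |A|=598.081
4. canonical 4-gon: [(0, 0) (11.9696, 0) (27.9024, 30) (0, 30)]
5. shoelace: 598.081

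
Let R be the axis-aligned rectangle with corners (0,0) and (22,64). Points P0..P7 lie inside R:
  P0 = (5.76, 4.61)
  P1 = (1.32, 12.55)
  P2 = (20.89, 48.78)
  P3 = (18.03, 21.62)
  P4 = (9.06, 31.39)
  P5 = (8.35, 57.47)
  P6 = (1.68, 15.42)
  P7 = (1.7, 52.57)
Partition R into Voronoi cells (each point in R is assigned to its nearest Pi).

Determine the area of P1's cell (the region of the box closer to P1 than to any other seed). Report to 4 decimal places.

1. box [0,22]×[0,64]: [(0, 0) (22, 0) (22, 64) (0, 64)]
2. ⊥bis P1·P0 via (3.54,8.58): [(0, 6.6005) (22, 18.9027) (22, 64) (0, 64)]  |A|=1127.4651
3. ⊥bis P1·P2 via (11.105,30.665): [(0, 36.6635) (0, 6.6005) (22, 18.9027) (22, 24.78)]  |A|=395.3429
4. ⊥bis P1·P3 via (9.675,17.085): [(0, 34.9096) (0, 6.6005) (11.788, 13.1922)]  |A|=166.8537
5. ⊥bis P1·P4 via (5.19,21.97): [(7.5497, 21.0006) (0, 24.1022) (0, 6.6005) (11.788, 13.1922)]  |A|=126.0575
6. ⊥bis P1·P5 via (4.835,35.01): [(7.5497, 21.0006) (0, 24.1022) (0, 6.6005) (11.788, 13.1922)]  |A|=126.0575
7. ⊥bis P1·P6 via (1.5,13.985): [(0, 14.1732) (0, 6.6005) (11.061, 12.7857)]  |A|=41.8809
8. ⊥bis P1·P7 via (1.51,32.56): [(0, 14.1732) (0, 6.6005) (11.061, 12.7857)]  |A|=41.8809
9. canonical 3-gon: [(0, 14.1732) (0, 6.6005) (11.061, 12.7857)]
10. shoelace: 41.8809

Area of P1's cell: 41.8809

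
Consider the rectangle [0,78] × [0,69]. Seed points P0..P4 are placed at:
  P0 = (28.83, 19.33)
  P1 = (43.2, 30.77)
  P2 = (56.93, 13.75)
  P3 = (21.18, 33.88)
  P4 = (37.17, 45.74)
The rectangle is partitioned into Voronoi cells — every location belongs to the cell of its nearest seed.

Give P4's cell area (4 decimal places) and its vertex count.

1. box [0,78]×[0,69]: [(0, 0) (78, 0) (78, 69) (0, 69)]
2. ⊥bis P4·P0 via (33,32.535): [(0, 42.9561) (78, 18.3245) (78, 69) (0, 69)]  |A|=2992.0595
3. ⊥bis P4·P1 via (40.185,38.255): [(0, 42.9561) (29.0675, 33.7768) (78, 53.4871) (78, 69) (0, 69)]  |A|=2131.7628
4. ⊥bis P4·P2 via (47.05,29.745): [(0, 42.9561) (29.0675, 33.7768) (78, 53.4871) (78, 69) (0, 69)]  |A|=2131.7628
5. ⊥bis P4·P3 via (29.175,39.81): [(32.5958, 35.198) (78, 53.4871) (78, 69) (7.5244, 69)]  |A|=1543.2836
6. canonical 4-gon: [(32.5958, 35.198) (78, 53.4871) (78, 69) (7.5244, 69)]
7. shoelace: 1543.2836

Area of P4's cell: 1543.2836 (4 vertices)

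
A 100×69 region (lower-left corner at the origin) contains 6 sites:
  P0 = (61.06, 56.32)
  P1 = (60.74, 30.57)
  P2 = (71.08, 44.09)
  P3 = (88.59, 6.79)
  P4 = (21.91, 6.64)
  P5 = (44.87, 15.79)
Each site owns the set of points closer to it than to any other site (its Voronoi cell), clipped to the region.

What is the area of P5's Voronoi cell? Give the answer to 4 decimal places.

1. box [0,100]×[0,69]: [(0, 0) (100, 0) (100, 69) (0, 69)]
2. ⊥bis P5·P0 via (52.965,36.055): [(0, 57.2123) (0, 0) (100, 0) (100, 17.2665)]  |A|=3723.9391
3. ⊥bis P5·P1 via (52.805,23.18): [(33.6161, 43.7841) (0, 57.2123) (0, 0) (74.3929, 0)]  |A|=2590.2383
4. ⊥bis P5·P2 via (57.975,29.94): [(33.6161, 43.7841) (0, 57.2123) (0, 0) (74.3929, 0)]  |A|=2590.2383
5. ⊥bis P5·P3 via (66.73,11.29): [(66.2138, 8.7823) (33.6161, 43.7841) (0, 57.2123) (0, 0) (64.4059, 0)]  |A|=2546.3835
6. ⊥bis P5·P4 via (33.39,11.215): [(66.2138, 8.7823) (33.6161, 43.7841) (17.9104, 50.0578) (37.8594, 0) (64.4059, 0)]  |A|=1086.4573
7. canonical 5-gon: [(66.2138, 8.7823) (33.6161, 43.7841) (17.9104, 50.0578) (37.8594, 0) (64.4059, 0)]
8. shoelace: 1086.4573

Area of P5's cell: 1086.4573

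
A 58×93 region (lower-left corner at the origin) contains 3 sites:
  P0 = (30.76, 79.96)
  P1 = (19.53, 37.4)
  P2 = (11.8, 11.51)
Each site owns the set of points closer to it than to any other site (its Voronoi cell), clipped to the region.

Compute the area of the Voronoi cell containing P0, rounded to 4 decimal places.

1. box [0,58]×[0,93]: [(0, 0) (58, 0) (58, 93) (0, 93)]
2. ⊥bis P0·P1 via (25.145,58.68): [(0, 65.3148) (58, 50.0108) (58, 93) (0, 93)]  |A|=2049.5571
3. ⊥bis P0·P2 via (21.28,45.735): [(0, 65.3148) (58, 50.0108) (58, 93) (0, 93)]  |A|=2049.5571
4. canonical 4-gon: [(0, 65.3148) (58, 50.0108) (58, 93) (0, 93)]
5. shoelace: 2049.5571

Area of P0's cell: 2049.5571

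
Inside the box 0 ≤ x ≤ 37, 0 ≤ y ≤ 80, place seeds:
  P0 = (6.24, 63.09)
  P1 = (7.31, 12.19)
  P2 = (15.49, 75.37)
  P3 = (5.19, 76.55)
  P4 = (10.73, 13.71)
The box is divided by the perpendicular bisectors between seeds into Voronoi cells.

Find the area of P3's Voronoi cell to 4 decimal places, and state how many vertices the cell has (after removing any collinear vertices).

Area of P3's cell: 104.7053 (4 vertices)

1. box [0,37]×[0,80]: [(0, 0) (37, 0) (37, 80) (0, 80)]
2. ⊥bis P3·P0 via (5.715,69.82): [(0, 69.3742) (37, 72.2605) (37, 80) (0, 80)]  |A|=339.7583
3. ⊥bis P3·P1 via (6.25,44.37): [(0, 69.3742) (37, 72.2605) (37, 80) (0, 80)]  |A|=339.7583
4. ⊥bis P3·P2 via (10.34,75.96): [(0, 69.3742) (9.6719, 70.1287) (10.8028, 80) (0, 80)]  |A|=104.7053
5. ⊥bis P3·P4 via (7.96,45.13): [(0, 69.3742) (9.6719, 70.1287) (10.8028, 80) (0, 80)]  |A|=104.7053
6. canonical 4-gon: [(0, 69.3742) (9.6719, 70.1287) (10.8028, 80) (0, 80)]
7. shoelace: 104.7053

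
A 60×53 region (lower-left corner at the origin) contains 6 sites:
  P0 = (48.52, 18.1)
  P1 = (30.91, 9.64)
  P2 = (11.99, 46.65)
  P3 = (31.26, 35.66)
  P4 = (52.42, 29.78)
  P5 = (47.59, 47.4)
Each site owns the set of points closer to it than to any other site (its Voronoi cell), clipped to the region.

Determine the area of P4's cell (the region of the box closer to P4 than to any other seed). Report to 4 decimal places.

1. box [0,60]×[0,53]: [(0, 0) (60, 0) (60, 53) (0, 53)]
2. ⊥bis P4·P0 via (50.47,23.94): [(0, 40.7921) (60, 20.7579) (60, 53) (0, 53)]  |A|=1333.499
3. ⊥bis P4·P1 via (41.665,19.71): [(31.8982, 30.1412) (60, 20.7579) (60, 53) (10.4953, 53)]  |A|=1018.8401
4. ⊥bis P4·P2 via (32.205,38.215): [(29.78, 32.4034) (31.8982, 30.1412) (60, 20.7579) (60, 53) (38.3743, 53)]  |A|=731.7344
5. ⊥bis P4·P3 via (41.84,32.72): [(40.3401, 27.3224) (60, 20.7579) (60, 53) (47.4755, 53)]  |A|=477.7382
6. ⊥bis P4·P5 via (50.005,38.59): [(42.9324, 36.6513) (40.3401, 27.3224) (60, 20.7579) (60, 41.3298)]  |A|=275.7673
7. canonical 4-gon: [(42.9324, 36.6513) (40.3401, 27.3224) (60, 20.7579) (60, 41.3298)]
8. shoelace: 275.7673

Area of P4's cell: 275.7673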